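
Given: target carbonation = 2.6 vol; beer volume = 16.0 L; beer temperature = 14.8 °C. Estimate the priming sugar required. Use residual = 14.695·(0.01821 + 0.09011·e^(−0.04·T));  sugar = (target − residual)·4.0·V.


residual = 14.695·(0.01821 + 0.09011·e^(−0.04·14.8)) = 1.0002
sugar = (2.6 − 1.0002)·4.0·16.0

102.3903 g


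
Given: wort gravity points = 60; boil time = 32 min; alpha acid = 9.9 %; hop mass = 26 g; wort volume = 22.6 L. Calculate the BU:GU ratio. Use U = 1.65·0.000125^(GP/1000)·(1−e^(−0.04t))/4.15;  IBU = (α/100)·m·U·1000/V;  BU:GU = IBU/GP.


U = 1.65·0.000125^(60/1000)·(1−e^(−0.04·32))/4.15 = 0.1674
IBU = (9.9/100)·26·0.1674·1000/22.6 = 19.0663
BU:GU = 19.0663/60

0.3178


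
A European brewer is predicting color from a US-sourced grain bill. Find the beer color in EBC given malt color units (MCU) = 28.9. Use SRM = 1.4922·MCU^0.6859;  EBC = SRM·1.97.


SRM = 1.4922·28.9^0.6859 = 14.9919
EBC = 14.9919·1.97

29.5341 EBC


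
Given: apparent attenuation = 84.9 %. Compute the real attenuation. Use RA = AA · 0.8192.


RA = 84.9 · 0.8192

69.5501 %


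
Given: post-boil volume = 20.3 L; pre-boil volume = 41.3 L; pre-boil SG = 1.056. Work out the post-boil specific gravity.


SG_post = 1 + (SG_pre − 1)·V_pre/V_post
pts_pre = (1.056 − 1)·1000 = 56.0000
pts_post = 56.0000·41.3/20.3 = 113.9310
SG_post = 1 + 113.9310/1000

1.1139


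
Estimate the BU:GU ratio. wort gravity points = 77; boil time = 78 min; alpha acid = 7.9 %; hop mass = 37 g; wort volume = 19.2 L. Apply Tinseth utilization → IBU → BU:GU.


U = 1.65·0.000125^(GP/1000)·(1−e^(−0.04t))/4.15;  IBU = (α/100)·m·U·1000/V;  BU:GU = IBU/GP
U = 1.65·0.000125^(77/1000)·(1−e^(−0.04·78))/4.15 = 0.1902
IBU = (7.9/100)·37·0.1902·1000/19.2 = 28.9609
BU:GU = 28.9609/77

0.3761


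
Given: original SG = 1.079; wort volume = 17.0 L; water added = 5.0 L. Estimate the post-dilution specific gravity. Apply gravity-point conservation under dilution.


SG_new = 1 + (SG_old − 1)·V_old/(V_old + V_water)
pts = (1.079 − 1)·1000·17.0/(17.0 + 5.0) = 61.0455
SG_new = 1 + 61.0455/1000

1.0610


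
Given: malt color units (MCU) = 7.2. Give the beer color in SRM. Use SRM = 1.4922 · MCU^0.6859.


SRM = 1.4922 · 7.2^0.6859

5.7792 SRM


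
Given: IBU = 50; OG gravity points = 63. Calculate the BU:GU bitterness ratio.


BU:GU = IBU / OG_points
BU:GU = 50 / 63

0.7937


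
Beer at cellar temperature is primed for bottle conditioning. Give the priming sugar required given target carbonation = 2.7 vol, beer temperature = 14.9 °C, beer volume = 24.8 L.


residual = 14.695·(0.01821 + 0.09011·e^(−0.04·T));  sugar = (target − residual)·4.0·V
residual = 14.695·(0.01821 + 0.09011·e^(−0.04·14.9)) = 0.9972
sugar = (2.7 − 0.9972)·4.0·24.8

168.9151 g


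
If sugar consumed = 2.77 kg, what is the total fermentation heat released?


Q = m_sugar · 590 kJ/kg
Q = 2.77 · 590

1634.3000 kJ


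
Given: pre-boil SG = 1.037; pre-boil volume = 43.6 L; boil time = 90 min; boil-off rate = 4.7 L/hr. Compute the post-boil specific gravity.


V_post = V_pre − rate·(t/60);  SG_post = 1 + (SG_pre−1)·V_pre/V_post
V_post = 43.6 − 4.7·(90/60) = 36.5500
SG_post = 1 + (1.037 − 1)·43.6/36.5500

1.0441


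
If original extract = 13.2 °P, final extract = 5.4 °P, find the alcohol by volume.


SG = 259/(259 − P);  ABV = (OG − FG)·131.25
OG = 259/(259 − 13.2) = 1.0537
FG = 259/(259 − 5.4) = 1.0213
ABV = (1.0537 − 1.0213)·131.25

4.2537 % ABV


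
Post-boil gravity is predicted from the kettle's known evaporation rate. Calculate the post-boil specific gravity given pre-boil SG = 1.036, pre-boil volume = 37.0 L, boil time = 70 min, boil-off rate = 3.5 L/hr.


V_post = V_pre − rate·(t/60);  SG_post = 1 + (SG_pre−1)·V_pre/V_post
V_post = 37.0 − 3.5·(70/60) = 32.9167
SG_post = 1 + (1.036 − 1)·37.0/32.9167

1.0405


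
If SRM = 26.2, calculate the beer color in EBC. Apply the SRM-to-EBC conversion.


EBC = SRM · 1.97
EBC = 26.2 · 1.97

51.6140 EBC


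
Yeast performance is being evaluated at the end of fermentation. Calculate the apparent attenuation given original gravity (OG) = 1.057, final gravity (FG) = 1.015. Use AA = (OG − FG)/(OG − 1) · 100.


AA = (1.057 − 1.015)/(1.057 − 1) · 100

73.6842 %


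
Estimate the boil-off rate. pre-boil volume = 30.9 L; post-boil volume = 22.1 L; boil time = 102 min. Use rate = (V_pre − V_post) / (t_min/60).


rate = (30.9 − 22.1) / (102/60)

5.1765 L/hr


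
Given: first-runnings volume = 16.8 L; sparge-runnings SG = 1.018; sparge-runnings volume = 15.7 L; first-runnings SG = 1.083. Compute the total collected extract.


total = Σ (SG_i − 1)·1000·V_i
first = (1.083 − 1)·1000·16.8 = 1394.4000
sparge = (1.018 − 1)·1000·15.7 = 282.6000
total = 1394.4000 + 282.6000

1677.0000 gravity·L


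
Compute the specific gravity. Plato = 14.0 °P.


SG = 259/(259 − P)
SG = 259/(259 − 14.0)

1.0571


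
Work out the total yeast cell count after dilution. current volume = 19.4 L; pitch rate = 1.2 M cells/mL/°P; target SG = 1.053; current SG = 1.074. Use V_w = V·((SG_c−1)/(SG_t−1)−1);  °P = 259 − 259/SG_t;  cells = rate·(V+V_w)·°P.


V_w = 19.4·((1.074−1)/(1.053−1)−1) = 7.6868
V_final = 19.4 + 7.6868 = 27.0868
°P = 259 − 259/1.053 = 13.0361
cells = 1.2·27.0868·13.0361

423.7270 billion cells


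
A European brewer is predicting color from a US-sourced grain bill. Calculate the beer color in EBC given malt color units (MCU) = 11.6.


SRM = 1.4922·MCU^0.6859;  EBC = SRM·1.97
SRM = 1.4922·11.6^0.6859 = 8.0157
EBC = 8.0157·1.97

15.7908 EBC


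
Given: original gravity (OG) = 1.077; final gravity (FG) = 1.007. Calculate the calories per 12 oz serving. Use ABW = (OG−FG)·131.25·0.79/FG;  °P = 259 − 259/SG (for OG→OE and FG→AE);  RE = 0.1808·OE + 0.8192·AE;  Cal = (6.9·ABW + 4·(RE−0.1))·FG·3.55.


ABW = (1.077 − 1.007)·131.25·0.79/1.007 = 7.2077
OE = 259 − 259/1.077 = 18.5172 °P
AE = 259 − 259/1.007 = 1.8004 °P
RE = 0.1808·18.5172 + 0.8192·1.8004 = 4.8228 °P
Cal = (6.9·7.2077 + 4·(4.8228−0.1))·1.007·3.55

245.3209 kcal


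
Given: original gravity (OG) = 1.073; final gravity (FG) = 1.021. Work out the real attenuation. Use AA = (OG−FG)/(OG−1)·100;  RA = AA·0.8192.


AA = (1.073 − 1.021)/(1.073 − 1)·100 = 71.2329
RA = 71.2329·0.8192

58.3540 %


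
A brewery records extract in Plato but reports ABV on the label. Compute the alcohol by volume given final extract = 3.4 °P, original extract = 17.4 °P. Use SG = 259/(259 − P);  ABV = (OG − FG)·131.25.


OG = 259/(259 − 17.4) = 1.0720
FG = 259/(259 − 3.4) = 1.0133
ABV = (1.0720 − 1.0133)·131.25

7.7067 % ABV


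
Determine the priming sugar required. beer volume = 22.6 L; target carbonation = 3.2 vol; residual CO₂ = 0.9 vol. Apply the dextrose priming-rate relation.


sugar = (target − residual)·4.0·V
sugar = (3.2 − 0.9)·4.0·22.6

207.9200 g


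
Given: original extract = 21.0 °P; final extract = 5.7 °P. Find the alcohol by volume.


SG = 259/(259 − P);  ABV = (OG − FG)·131.25
OG = 259/(259 − 21.0) = 1.0882
FG = 259/(259 − 5.7) = 1.0225
ABV = (1.0882 − 1.0225)·131.25

8.6274 % ABV


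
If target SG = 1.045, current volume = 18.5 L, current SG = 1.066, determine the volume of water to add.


V_water = V·((SG_curr − 1)/(SG_target − 1) − 1)
V_water = 18.5·((1.066 − 1)/(1.045 − 1) − 1)

8.6333 L


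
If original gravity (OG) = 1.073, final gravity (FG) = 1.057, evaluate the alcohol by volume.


ABV = (OG − FG) · 131.25
ABV = (1.073 − 1.057) · 131.25

2.1000 % ABV


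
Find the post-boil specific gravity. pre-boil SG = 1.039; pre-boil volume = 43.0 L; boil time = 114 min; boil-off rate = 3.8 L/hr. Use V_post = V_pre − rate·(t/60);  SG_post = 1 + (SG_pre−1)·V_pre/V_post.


V_post = 43.0 − 3.8·(114/60) = 35.7800
SG_post = 1 + (1.039 − 1)·43.0/35.7800

1.0469


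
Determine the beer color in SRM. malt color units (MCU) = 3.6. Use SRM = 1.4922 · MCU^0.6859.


SRM = 1.4922 · 3.6^0.6859

3.5925 SRM


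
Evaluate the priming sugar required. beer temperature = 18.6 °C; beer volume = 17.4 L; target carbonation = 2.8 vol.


residual = 14.695·(0.01821 + 0.09011·e^(−0.04·T));  sugar = (target − residual)·4.0·V
residual = 14.695·(0.01821 + 0.09011·e^(−0.04·18.6)) = 0.8969
sugar = (2.8 − 0.8969)·4.0·17.4

132.4591 g


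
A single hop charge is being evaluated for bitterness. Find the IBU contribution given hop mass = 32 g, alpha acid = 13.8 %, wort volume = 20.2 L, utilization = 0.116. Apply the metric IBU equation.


IBU = (α/100)·mass·U·1000 / V
IBU = (13.8/100)·32·0.116·1000 / 20.2

25.3592 IBU


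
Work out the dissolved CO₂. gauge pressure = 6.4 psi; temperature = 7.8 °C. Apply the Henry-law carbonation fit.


vols = (P + 14.695)·(0.01821 + 0.09011·e^(−0.04·T))
vols = (6.4 + 14.695)·(0.01821 + 0.09011·e^(−0.04·7.8))

1.7755 volumes


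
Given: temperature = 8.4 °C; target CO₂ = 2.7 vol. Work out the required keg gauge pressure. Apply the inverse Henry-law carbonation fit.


psi = vols/(0.01821 + 0.09011·e^(−0.04·T)) − 14.695
psi = 2.7/(0.01821 + 0.09011·e^(−0.04·8.4)) − 14.695

17.9908 psi


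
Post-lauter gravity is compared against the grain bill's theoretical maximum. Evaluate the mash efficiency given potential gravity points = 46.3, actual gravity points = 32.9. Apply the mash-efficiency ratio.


efficiency = actual / potential × 100
efficiency = 32.9 / 46.3 × 100

71.0583 %


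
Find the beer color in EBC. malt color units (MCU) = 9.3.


SRM = 1.4922·MCU^0.6859;  EBC = SRM·1.97
SRM = 1.4922·9.3^0.6859 = 6.8883
EBC = 6.8883·1.97

13.5699 EBC


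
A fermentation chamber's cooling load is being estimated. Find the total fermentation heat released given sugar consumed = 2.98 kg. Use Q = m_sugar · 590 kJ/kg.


Q = 2.98 · 590

1758.2000 kJ


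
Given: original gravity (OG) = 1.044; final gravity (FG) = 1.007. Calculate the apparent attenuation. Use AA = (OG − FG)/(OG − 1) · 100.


AA = (1.044 − 1.007)/(1.044 − 1) · 100

84.0909 %


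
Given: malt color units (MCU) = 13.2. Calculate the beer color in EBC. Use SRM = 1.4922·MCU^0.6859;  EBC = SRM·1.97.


SRM = 1.4922·13.2^0.6859 = 8.7585
EBC = 8.7585·1.97

17.2542 EBC


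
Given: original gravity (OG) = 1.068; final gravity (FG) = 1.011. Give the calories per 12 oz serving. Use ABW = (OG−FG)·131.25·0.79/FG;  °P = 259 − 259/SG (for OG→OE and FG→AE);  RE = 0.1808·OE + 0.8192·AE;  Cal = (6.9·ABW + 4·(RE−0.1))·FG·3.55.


ABW = (1.068 − 1.011)·131.25·0.79/1.011 = 5.8459
OE = 259 − 259/1.068 = 16.4906 °P
AE = 259 − 259/1.011 = 2.8180 °P
RE = 0.1808·16.4906 + 0.8192·2.8180 = 5.2900 °P
Cal = (6.9·5.8459 + 4·(5.2900−0.1))·1.011·3.55

219.2789 kcal


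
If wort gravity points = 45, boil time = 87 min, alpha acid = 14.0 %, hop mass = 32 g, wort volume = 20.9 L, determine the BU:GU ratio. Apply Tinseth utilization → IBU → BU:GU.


U = 1.65·0.000125^(GP/1000)·(1−e^(−0.04t))/4.15;  IBU = (α/100)·m·U·1000/V;  BU:GU = IBU/GP
U = 1.65·0.000125^(45/1000)·(1−e^(−0.04·87))/4.15 = 0.2572
IBU = (14.0/100)·32·0.2572·1000/20.9 = 55.1237
BU:GU = 55.1237/45

1.2250


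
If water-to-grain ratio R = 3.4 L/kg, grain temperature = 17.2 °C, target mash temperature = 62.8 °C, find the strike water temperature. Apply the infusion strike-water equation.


T_strike = (0.41/R)·(T_mash − T_grain) + T_mash
T_strike = (0.41/3.4)·(62.8 − 17.2) + 62.8

68.2988 °C


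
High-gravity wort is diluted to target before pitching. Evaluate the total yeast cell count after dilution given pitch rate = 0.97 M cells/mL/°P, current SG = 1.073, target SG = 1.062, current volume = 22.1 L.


V_w = V·((SG_c−1)/(SG_t−1)−1);  °P = 259 − 259/SG_t;  cells = rate·(V+V_w)·°P
V_w = 22.1·((1.073−1)/(1.062−1)−1) = 3.9210
V_final = 22.1 + 3.9210 = 26.0210
°P = 259 − 259/1.062 = 15.1205
cells = 0.97·26.0210·15.1205

381.6472 billion cells


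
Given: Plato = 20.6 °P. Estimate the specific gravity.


SG = 259/(259 − P)
SG = 259/(259 − 20.6)

1.0864


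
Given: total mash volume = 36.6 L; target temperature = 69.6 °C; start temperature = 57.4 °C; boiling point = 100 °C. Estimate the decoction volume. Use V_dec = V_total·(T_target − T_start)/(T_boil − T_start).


V_dec = 36.6·(69.6 − 57.4)/(100 − 57.4)

10.4817 L


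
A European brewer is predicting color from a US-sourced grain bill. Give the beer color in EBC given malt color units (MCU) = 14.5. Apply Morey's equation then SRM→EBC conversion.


SRM = 1.4922·MCU^0.6859;  EBC = SRM·1.97
SRM = 1.4922·14.5^0.6859 = 9.3413
EBC = 9.3413·1.97

18.4024 EBC


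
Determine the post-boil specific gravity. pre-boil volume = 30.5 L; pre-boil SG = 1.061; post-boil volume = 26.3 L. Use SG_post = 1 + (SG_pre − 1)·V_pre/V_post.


pts_pre = (1.061 − 1)·1000 = 61.0000
pts_post = 61.0000·30.5/26.3 = 70.7414
SG_post = 1 + 70.7414/1000

1.0707


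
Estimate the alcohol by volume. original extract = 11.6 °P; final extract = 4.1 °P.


SG = 259/(259 − P);  ABV = (OG − FG)·131.25
OG = 259/(259 − 11.6) = 1.0469
FG = 259/(259 − 4.1) = 1.0161
ABV = (1.0469 − 1.0161)·131.25

4.0429 % ABV


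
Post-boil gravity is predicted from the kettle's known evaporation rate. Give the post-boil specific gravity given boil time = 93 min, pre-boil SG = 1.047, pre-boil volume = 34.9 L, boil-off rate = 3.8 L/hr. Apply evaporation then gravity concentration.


V_post = V_pre − rate·(t/60);  SG_post = 1 + (SG_pre−1)·V_pre/V_post
V_post = 34.9 − 3.8·(93/60) = 29.0100
SG_post = 1 + (1.047 − 1)·34.9/29.0100

1.0565


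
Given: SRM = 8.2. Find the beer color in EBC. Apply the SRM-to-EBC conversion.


EBC = SRM · 1.97
EBC = 8.2 · 1.97

16.1540 EBC


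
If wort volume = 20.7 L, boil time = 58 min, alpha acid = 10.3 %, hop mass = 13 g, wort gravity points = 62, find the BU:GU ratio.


U = 1.65·0.000125^(GP/1000)·(1−e^(−0.04t))/4.15;  IBU = (α/100)·m·U·1000/V;  BU:GU = IBU/GP
U = 1.65·0.000125^(62/1000)·(1−e^(−0.04·58))/4.15 = 0.2054
IBU = (10.3/100)·13·0.2054·1000/20.7 = 13.2840
BU:GU = 13.2840/62

0.2143


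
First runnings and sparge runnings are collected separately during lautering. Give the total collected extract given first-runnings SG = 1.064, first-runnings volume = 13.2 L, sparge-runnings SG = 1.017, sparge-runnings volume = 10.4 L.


total = Σ (SG_i − 1)·1000·V_i
first = (1.064 − 1)·1000·13.2 = 844.8000
sparge = (1.017 − 1)·1000·10.4 = 176.8000
total = 844.8000 + 176.8000

1021.6000 gravity·L


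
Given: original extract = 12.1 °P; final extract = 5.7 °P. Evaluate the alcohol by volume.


SG = 259/(259 − P);  ABV = (OG − FG)·131.25
OG = 259/(259 − 12.1) = 1.0490
FG = 259/(259 − 5.7) = 1.0225
ABV = (1.0490 − 1.0225)·131.25

3.4787 % ABV


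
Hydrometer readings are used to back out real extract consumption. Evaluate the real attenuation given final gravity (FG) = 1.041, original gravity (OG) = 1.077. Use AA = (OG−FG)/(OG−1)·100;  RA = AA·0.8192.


AA = (1.077 − 1.041)/(1.077 − 1)·100 = 46.7532
RA = 46.7532·0.8192

38.3003 %


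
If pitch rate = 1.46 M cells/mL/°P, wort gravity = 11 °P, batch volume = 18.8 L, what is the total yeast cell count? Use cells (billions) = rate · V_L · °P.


cells = 1.46 · 18.8 · 11

301.9280 billion cells


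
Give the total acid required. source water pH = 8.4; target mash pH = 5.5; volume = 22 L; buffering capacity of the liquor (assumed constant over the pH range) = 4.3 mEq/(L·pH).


acid = buffering capacity · (pH_source − pH_target) · V
acid = 4.3 · (8.4 − 5.5) · 22

274.3400 mEq


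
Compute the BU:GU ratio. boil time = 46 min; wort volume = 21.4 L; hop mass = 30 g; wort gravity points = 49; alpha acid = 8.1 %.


U = 1.65·0.000125^(GP/1000)·(1−e^(−0.04t))/4.15;  IBU = (α/100)·m·U·1000/V;  BU:GU = IBU/GP
U = 1.65·0.000125^(49/1000)·(1−e^(−0.04·46))/4.15 = 0.2153
IBU = (8.1/100)·30·0.2153·1000/21.4 = 24.4493
BU:GU = 24.4493/49

0.4990


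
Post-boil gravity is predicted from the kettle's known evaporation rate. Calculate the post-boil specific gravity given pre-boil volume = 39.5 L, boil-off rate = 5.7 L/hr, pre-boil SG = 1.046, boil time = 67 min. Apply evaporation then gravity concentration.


V_post = V_pre − rate·(t/60);  SG_post = 1 + (SG_pre−1)·V_pre/V_post
V_post = 39.5 − 5.7·(67/60) = 33.1350
SG_post = 1 + (1.046 − 1)·39.5/33.1350

1.0548


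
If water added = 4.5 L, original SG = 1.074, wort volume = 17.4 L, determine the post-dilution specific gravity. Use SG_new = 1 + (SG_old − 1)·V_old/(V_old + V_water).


pts = (1.074 − 1)·1000·17.4/(17.4 + 4.5) = 58.7945
SG_new = 1 + 58.7945/1000

1.0588


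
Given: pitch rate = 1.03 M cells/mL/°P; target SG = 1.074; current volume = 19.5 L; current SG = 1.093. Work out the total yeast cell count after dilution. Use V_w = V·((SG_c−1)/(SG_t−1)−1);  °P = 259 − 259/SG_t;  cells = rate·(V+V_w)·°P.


V_w = 19.5·((1.093−1)/(1.074−1)−1) = 5.0068
V_final = 19.5 + 5.0068 = 24.5068
°P = 259 − 259/1.074 = 17.8454
cells = 1.03·24.5068·17.8454

450.4538 billion cells


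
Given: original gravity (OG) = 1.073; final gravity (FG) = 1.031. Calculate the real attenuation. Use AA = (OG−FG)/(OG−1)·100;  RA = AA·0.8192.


AA = (1.073 − 1.031)/(1.073 − 1)·100 = 57.5342
RA = 57.5342·0.8192

47.1321 %


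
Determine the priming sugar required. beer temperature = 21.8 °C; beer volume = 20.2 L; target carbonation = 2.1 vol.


residual = 14.695·(0.01821 + 0.09011·e^(−0.04·T));  sugar = (target − residual)·4.0·V
residual = 14.695·(0.01821 + 0.09011·e^(−0.04·21.8)) = 0.8212
sugar = (2.1 − 0.8212)·4.0·20.2

103.3231 g


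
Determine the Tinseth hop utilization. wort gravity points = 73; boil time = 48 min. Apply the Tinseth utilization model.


U = 1.65·0.000125^(GP/1000) · (1 − e^(−0.04·t))/4.15
bigness = 1.65·0.000125^(73/1000) = 0.8562
boil_factor = (1 − e^(−0.04·48))/4.15 = 0.2056
U = 0.8562 · 0.2056

0.1761


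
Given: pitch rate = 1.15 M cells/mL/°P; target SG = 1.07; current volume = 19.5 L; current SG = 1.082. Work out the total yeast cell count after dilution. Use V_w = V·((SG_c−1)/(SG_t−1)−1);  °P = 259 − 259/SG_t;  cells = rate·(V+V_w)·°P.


V_w = 19.5·((1.082−1)/(1.07−1)−1) = 3.3429
V_final = 19.5 + 3.3429 = 22.8429
°P = 259 − 259/1.07 = 16.9439
cells = 1.15·22.8429·16.9439

445.1048 billion cells


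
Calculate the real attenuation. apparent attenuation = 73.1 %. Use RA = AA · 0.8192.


RA = 73.1 · 0.8192

59.8835 %


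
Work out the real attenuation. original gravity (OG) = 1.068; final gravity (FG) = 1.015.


AA = (OG−FG)/(OG−1)·100;  RA = AA·0.8192
AA = (1.068 − 1.015)/(1.068 − 1)·100 = 77.9412
RA = 77.9412·0.8192

63.8494 %


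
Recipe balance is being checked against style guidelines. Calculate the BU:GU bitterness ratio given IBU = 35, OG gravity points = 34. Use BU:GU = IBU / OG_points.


BU:GU = 35 / 34

1.0294


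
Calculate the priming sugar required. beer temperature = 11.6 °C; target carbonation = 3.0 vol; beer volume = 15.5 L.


residual = 14.695·(0.01821 + 0.09011·e^(−0.04·T));  sugar = (target − residual)·4.0·V
residual = 14.695·(0.01821 + 0.09011·e^(−0.04·11.6)) = 1.1002
sugar = (3.0 − 1.1002)·4.0·15.5

117.7886 g


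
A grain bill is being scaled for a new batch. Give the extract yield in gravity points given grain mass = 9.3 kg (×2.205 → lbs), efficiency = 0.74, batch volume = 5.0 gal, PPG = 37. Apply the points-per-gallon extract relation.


points = lbs × PPG × eff / vol
lbs = 9.3 × 2.205 = 20.5065
points = 20.5065 × 37 × 0.74 / 5.0

112.2936 points


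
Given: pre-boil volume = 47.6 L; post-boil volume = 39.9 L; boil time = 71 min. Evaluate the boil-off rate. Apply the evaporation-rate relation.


rate = (V_pre − V_post) / (t_min/60)
rate = (47.6 − 39.9) / (71/60)

6.5070 L/hr


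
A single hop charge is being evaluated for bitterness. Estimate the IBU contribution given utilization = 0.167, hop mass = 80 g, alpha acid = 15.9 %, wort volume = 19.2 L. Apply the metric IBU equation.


IBU = (α/100)·mass·U·1000 / V
IBU = (15.9/100)·80·0.167·1000 / 19.2

110.6375 IBU


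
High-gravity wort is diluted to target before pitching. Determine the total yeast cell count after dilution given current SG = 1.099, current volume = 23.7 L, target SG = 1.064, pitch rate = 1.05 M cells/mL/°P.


V_w = V·((SG_c−1)/(SG_t−1)−1);  °P = 259 − 259/SG_t;  cells = rate·(V+V_w)·°P
V_w = 23.7·((1.099−1)/(1.064−1)−1) = 12.9609
V_final = 23.7 + 12.9609 = 36.6609
°P = 259 − 259/1.064 = 15.5789
cells = 1.05·36.6609·15.5789

599.6958 billion cells


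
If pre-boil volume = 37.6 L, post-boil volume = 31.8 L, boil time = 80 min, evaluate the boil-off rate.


rate = (V_pre − V_post) / (t_min/60)
rate = (37.6 − 31.8) / (80/60)

4.3500 L/hr


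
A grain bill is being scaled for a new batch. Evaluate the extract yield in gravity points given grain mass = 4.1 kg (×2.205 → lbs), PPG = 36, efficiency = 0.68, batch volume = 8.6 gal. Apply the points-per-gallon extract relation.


points = lbs × PPG × eff / vol
lbs = 4.1 × 2.205 = 9.0405
points = 9.0405 × 36 × 0.68 / 8.6

25.7339 points


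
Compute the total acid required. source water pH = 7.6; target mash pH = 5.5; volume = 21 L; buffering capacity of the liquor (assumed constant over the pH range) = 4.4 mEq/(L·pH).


acid = buffering capacity · (pH_source − pH_target) · V
acid = 4.4 · (7.6 − 5.5) · 21

194.0400 mEq


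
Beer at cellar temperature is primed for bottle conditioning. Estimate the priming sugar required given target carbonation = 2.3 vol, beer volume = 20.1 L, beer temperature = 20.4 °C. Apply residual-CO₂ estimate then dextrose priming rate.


residual = 14.695·(0.01821 + 0.09011·e^(−0.04·T));  sugar = (target − residual)·4.0·V
residual = 14.695·(0.01821 + 0.09011·e^(−0.04·20.4)) = 0.8531
sugar = (2.3 − 0.8531)·4.0·20.1

116.3277 g


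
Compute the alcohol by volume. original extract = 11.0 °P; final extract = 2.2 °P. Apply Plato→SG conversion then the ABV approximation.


SG = 259/(259 − P);  ABV = (OG − FG)·131.25
OG = 259/(259 − 11.0) = 1.0444
FG = 259/(259 − 2.2) = 1.0086
ABV = (1.0444 − 1.0086)·131.25

4.6972 % ABV


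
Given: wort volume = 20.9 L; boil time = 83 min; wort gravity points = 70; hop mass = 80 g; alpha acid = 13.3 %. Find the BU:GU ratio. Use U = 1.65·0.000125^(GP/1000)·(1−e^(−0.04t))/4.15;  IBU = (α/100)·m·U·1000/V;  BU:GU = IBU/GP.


U = 1.65·0.000125^(70/1000)·(1−e^(−0.04·83))/4.15 = 0.2043
IBU = (13.3/100)·80·0.2043·1000/20.9 = 103.9975
BU:GU = 103.9975/70

1.4857


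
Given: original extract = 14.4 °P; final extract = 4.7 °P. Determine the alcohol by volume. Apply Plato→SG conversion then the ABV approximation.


SG = 259/(259 − P);  ABV = (OG − FG)·131.25
OG = 259/(259 − 14.4) = 1.0589
FG = 259/(259 − 4.7) = 1.0185
ABV = (1.0589 − 1.0185)·131.25

5.3011 % ABV


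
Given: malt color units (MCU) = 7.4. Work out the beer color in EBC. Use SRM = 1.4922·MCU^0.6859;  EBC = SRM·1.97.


SRM = 1.4922·7.4^0.6859 = 5.8889
EBC = 5.8889·1.97

11.6011 EBC


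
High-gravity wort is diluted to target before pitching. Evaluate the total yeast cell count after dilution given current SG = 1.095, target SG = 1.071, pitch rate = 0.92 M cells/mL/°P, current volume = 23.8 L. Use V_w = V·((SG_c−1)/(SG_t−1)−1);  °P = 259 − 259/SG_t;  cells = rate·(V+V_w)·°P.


V_w = 23.8·((1.095−1)/(1.071−1)−1) = 8.0451
V_final = 23.8 + 8.0451 = 31.8451
°P = 259 − 259/1.071 = 17.1699
cells = 0.92·31.8451·17.1699

503.0356 billion cells


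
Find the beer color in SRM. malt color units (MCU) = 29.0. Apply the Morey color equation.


SRM = 1.4922 · MCU^0.6859
SRM = 1.4922 · 29.0^0.6859

15.0275 SRM


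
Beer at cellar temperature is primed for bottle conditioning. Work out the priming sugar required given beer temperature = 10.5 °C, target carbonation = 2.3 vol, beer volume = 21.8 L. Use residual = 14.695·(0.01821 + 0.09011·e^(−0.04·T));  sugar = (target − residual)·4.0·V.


residual = 14.695·(0.01821 + 0.09011·e^(−0.04·10.5)) = 1.1376
sugar = (2.3 − 1.1376)·4.0·21.8

101.3582 g


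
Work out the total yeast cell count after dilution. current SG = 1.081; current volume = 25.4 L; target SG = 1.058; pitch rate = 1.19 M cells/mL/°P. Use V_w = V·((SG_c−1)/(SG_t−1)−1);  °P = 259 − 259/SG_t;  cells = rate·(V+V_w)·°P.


V_w = 25.4·((1.081−1)/(1.058−1)−1) = 10.0724
V_final = 25.4 + 10.0724 = 35.4724
°P = 259 − 259/1.058 = 14.1985
cells = 1.19·35.4724·14.1985

599.3490 billion cells


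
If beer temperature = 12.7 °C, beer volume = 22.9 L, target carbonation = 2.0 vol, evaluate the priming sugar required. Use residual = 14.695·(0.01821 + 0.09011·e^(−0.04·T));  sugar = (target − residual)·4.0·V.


residual = 14.695·(0.01821 + 0.09011·e^(−0.04·12.7)) = 1.0643
sugar = (2.0 − 1.0643)·4.0·22.9

85.7061 g


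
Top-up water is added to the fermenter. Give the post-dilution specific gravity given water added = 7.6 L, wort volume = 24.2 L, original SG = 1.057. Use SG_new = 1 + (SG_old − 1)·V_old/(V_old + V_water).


pts = (1.057 − 1)·1000·24.2/(24.2 + 7.6) = 43.3774
SG_new = 1 + 43.3774/1000

1.0434


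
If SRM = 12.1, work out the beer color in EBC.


EBC = SRM · 1.97
EBC = 12.1 · 1.97

23.8370 EBC


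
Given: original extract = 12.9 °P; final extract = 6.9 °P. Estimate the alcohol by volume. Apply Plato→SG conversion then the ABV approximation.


SG = 259/(259 − P);  ABV = (OG − FG)·131.25
OG = 259/(259 − 12.9) = 1.0524
FG = 259/(259 − 6.9) = 1.0274
ABV = (1.0524 − 1.0274)·131.25

3.2875 % ABV


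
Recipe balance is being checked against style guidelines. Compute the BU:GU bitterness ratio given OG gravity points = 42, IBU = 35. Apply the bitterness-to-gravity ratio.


BU:GU = IBU / OG_points
BU:GU = 35 / 42

0.8333


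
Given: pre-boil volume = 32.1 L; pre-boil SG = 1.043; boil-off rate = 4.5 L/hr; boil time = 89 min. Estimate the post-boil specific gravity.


V_post = V_pre − rate·(t/60);  SG_post = 1 + (SG_pre−1)·V_pre/V_post
V_post = 32.1 − 4.5·(89/60) = 25.4250
SG_post = 1 + (1.043 − 1)·32.1/25.4250

1.0543


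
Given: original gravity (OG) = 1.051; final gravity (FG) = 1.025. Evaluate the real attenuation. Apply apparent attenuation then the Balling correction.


AA = (OG−FG)/(OG−1)·100;  RA = AA·0.8192
AA = (1.051 − 1.025)/(1.051 − 1)·100 = 50.9804
RA = 50.9804·0.8192

41.7631 %


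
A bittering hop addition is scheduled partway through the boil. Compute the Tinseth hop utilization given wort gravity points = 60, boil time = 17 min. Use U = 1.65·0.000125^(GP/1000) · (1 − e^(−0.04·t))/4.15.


bigness = 1.65·0.000125^(60/1000) = 0.9623
boil_factor = (1 − e^(−0.04·17))/4.15 = 0.1189
U = 0.9623 · 0.1189

0.1144


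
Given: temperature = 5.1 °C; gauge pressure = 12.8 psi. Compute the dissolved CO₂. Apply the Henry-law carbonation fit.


vols = (P + 14.695)·(0.01821 + 0.09011·e^(−0.04·T))
vols = (12.8 + 14.695)·(0.01821 + 0.09011·e^(−0.04·5.1))

2.5211 volumes


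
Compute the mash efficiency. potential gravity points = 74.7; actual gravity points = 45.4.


efficiency = actual / potential × 100
efficiency = 45.4 / 74.7 × 100

60.7764 %


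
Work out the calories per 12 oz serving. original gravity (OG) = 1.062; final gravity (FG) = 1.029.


ABW = (OG−FG)·131.25·0.79/FG;  °P = 259 − 259/SG (for OG→OE and FG→AE);  RE = 0.1808·OE + 0.8192·AE;  Cal = (6.9·ABW + 4·(RE−0.1))·FG·3.55
ABW = (1.062 − 1.029)·131.25·0.79/1.029 = 3.3253
OE = 259 − 259/1.062 = 15.1205 °P
AE = 259 − 259/1.029 = 7.2993 °P
RE = 0.1808·15.1205 + 0.8192·7.2993 = 8.7134 °P
Cal = (6.9·3.3253 + 4·(8.7134−0.1))·1.029·3.55

209.6714 kcal


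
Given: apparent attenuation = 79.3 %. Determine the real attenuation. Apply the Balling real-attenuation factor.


RA = AA · 0.8192
RA = 79.3 · 0.8192

64.9626 %


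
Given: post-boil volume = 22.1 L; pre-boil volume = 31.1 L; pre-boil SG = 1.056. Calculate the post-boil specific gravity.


SG_post = 1 + (SG_pre − 1)·V_pre/V_post
pts_pre = (1.056 − 1)·1000 = 56.0000
pts_post = 56.0000·31.1/22.1 = 78.8054
SG_post = 1 + 78.8054/1000

1.0788


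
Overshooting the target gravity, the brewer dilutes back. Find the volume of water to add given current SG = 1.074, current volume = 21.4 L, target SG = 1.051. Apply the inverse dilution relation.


V_water = V·((SG_curr − 1)/(SG_target − 1) − 1)
V_water = 21.4·((1.074 − 1)/(1.051 − 1) − 1)

9.6510 L


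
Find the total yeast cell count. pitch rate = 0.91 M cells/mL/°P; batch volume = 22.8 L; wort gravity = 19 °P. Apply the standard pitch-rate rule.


cells (billions) = rate · V_L · °P
cells = 0.91 · 22.8 · 19

394.2120 billion cells


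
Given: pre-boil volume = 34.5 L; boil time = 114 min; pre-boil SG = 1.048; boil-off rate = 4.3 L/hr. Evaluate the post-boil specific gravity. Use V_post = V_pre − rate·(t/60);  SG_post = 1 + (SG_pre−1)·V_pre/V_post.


V_post = 34.5 − 4.3·(114/60) = 26.3300
SG_post = 1 + (1.048 − 1)·34.5/26.3300

1.0629


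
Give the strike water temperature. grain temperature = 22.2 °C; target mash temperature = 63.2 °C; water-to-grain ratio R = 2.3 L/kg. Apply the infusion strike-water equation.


T_strike = (0.41/R)·(T_mash − T_grain) + T_mash
T_strike = (0.41/2.3)·(63.2 − 22.2) + 63.2

70.5087 °C


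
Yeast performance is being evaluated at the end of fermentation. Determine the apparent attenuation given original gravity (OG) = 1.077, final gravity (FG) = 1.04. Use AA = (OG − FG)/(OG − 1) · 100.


AA = (1.077 − 1.04)/(1.077 − 1) · 100

48.0519 %


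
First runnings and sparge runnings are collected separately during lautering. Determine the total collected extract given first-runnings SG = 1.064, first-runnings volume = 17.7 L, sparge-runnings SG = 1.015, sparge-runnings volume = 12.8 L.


total = Σ (SG_i − 1)·1000·V_i
first = (1.064 − 1)·1000·17.7 = 1132.8000
sparge = (1.015 − 1)·1000·12.8 = 192.0000
total = 1132.8000 + 192.0000

1324.8000 gravity·L


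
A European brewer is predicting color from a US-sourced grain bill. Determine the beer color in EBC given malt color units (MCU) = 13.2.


SRM = 1.4922·MCU^0.6859;  EBC = SRM·1.97
SRM = 1.4922·13.2^0.6859 = 8.7585
EBC = 8.7585·1.97

17.2542 EBC


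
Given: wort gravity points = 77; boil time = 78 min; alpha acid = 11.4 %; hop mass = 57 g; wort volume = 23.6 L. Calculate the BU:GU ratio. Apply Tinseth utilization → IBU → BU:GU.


U = 1.65·0.000125^(GP/1000)·(1−e^(−0.04t))/4.15;  IBU = (α/100)·m·U·1000/V;  BU:GU = IBU/GP
U = 1.65·0.000125^(77/1000)·(1−e^(−0.04·78))/4.15 = 0.1902
IBU = (11.4/100)·57·0.1902·1000/23.6 = 52.3784
BU:GU = 52.3784/77

0.6802


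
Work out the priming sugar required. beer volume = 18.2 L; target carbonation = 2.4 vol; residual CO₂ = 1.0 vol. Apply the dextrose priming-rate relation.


sugar = (target − residual)·4.0·V
sugar = (2.4 − 1.0)·4.0·18.2

101.9200 g


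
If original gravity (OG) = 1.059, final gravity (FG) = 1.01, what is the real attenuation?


AA = (OG−FG)/(OG−1)·100;  RA = AA·0.8192
AA = (1.059 − 1.01)/(1.059 − 1)·100 = 83.0508
RA = 83.0508·0.8192

68.0353 %


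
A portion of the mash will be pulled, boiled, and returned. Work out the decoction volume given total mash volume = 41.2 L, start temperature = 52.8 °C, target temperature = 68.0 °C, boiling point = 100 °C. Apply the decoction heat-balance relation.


V_dec = V_total·(T_target − T_start)/(T_boil − T_start)
V_dec = 41.2·(68.0 − 52.8)/(100 − 52.8)

13.2678 L


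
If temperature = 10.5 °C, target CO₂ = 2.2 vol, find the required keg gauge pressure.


psi = vols/(0.01821 + 0.09011·e^(−0.04·T)) − 14.695
psi = 2.2/(0.01821 + 0.09011·e^(−0.04·10.5)) − 14.695

13.7227 psi


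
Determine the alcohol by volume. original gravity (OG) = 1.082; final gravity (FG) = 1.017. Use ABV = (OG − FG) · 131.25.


ABV = (1.082 − 1.017) · 131.25

8.5313 % ABV


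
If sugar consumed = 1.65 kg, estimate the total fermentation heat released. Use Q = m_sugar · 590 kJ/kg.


Q = 1.65 · 590

973.5000 kJ


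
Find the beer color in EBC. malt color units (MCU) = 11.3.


SRM = 1.4922·MCU^0.6859;  EBC = SRM·1.97
SRM = 1.4922·11.3^0.6859 = 7.8729
EBC = 7.8729·1.97

15.5096 EBC


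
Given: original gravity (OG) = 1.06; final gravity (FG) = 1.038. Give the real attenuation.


AA = (OG−FG)/(OG−1)·100;  RA = AA·0.8192
AA = (1.06 − 1.038)/(1.06 − 1)·100 = 36.6667
RA = 36.6667·0.8192

30.0373 %


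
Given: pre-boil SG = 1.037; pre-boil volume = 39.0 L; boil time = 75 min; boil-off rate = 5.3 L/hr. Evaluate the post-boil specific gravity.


V_post = V_pre − rate·(t/60);  SG_post = 1 + (SG_pre−1)·V_pre/V_post
V_post = 39.0 − 5.3·(75/60) = 32.3750
SG_post = 1 + (1.037 − 1)·39.0/32.3750

1.0446


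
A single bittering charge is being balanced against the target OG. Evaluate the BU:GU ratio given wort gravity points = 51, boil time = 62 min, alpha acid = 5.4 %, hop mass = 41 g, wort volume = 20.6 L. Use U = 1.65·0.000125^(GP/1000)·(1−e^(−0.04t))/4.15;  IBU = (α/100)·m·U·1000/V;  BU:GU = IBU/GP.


U = 1.65·0.000125^(51/1000)·(1−e^(−0.04·62))/4.15 = 0.2304
IBU = (5.4/100)·41·0.2304·1000/20.6 = 24.7574
BU:GU = 24.7574/51

0.4854


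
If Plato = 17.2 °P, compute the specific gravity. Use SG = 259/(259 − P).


SG = 259/(259 − 17.2)

1.0711


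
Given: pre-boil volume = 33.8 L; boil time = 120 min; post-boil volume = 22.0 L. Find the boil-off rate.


rate = (V_pre − V_post) / (t_min/60)
rate = (33.8 − 22.0) / (120/60)

5.9000 L/hr


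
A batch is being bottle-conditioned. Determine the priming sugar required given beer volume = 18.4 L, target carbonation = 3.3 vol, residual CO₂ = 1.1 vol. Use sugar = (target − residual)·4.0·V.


sugar = (3.3 − 1.1)·4.0·18.4

161.9200 g


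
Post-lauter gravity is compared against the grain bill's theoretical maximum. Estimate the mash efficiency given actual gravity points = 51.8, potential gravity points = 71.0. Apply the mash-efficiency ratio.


efficiency = actual / potential × 100
efficiency = 51.8 / 71.0 × 100

72.9577 %


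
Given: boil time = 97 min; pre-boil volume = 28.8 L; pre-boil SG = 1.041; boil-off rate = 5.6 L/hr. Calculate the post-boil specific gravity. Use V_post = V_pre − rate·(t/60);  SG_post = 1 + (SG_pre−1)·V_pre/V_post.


V_post = 28.8 − 5.6·(97/60) = 19.7467
SG_post = 1 + (1.041 − 1)·28.8/19.7467

1.0598


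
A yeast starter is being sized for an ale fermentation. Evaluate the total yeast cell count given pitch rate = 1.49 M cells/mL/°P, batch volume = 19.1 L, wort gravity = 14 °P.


cells (billions) = rate · V_L · °P
cells = 1.49 · 19.1 · 14

398.4260 billion cells


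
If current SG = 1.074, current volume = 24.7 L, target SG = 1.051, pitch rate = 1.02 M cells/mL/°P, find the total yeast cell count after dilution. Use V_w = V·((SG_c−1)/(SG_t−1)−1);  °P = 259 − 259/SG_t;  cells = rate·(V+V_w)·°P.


V_w = 24.7·((1.074−1)/(1.051−1)−1) = 11.1392
V_final = 24.7 + 11.1392 = 35.8392
°P = 259 − 259/1.051 = 12.5680
cells = 1.02·35.8392·12.5680

459.4369 billion cells


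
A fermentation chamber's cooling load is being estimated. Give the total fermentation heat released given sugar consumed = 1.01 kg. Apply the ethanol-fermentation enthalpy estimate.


Q = m_sugar · 590 kJ/kg
Q = 1.01 · 590

595.9000 kJ


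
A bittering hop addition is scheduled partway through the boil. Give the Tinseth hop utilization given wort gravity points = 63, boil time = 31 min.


U = 1.65·0.000125^(GP/1000) · (1 − e^(−0.04·t))/4.15
bigness = 1.65·0.000125^(63/1000) = 0.9367
boil_factor = (1 − e^(−0.04·31))/4.15 = 0.1712
U = 0.9367 · 0.1712

0.1604


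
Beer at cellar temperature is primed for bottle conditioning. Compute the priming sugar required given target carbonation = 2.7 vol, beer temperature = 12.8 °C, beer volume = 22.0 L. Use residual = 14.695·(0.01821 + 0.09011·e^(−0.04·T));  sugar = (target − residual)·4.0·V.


residual = 14.695·(0.01821 + 0.09011·e^(−0.04·12.8)) = 1.0612
sugar = (2.7 − 1.0612)·4.0·22.0

144.2176 g


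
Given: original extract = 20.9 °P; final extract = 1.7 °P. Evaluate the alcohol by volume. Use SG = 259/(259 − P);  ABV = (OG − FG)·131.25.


OG = 259/(259 − 20.9) = 1.0878
FG = 259/(259 − 1.7) = 1.0066
ABV = (1.0878 − 1.0066)·131.25

10.6537 % ABV


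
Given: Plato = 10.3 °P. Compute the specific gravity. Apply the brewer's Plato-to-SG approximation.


SG = 259/(259 − P)
SG = 259/(259 − 10.3)

1.0414


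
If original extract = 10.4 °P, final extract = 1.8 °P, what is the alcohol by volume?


SG = 259/(259 − P);  ABV = (OG − FG)·131.25
OG = 259/(259 − 10.4) = 1.0418
FG = 259/(259 − 1.8) = 1.0070
ABV = (1.0418 − 1.0070)·131.25

4.5722 % ABV


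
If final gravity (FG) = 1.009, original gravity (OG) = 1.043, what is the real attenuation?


AA = (OG−FG)/(OG−1)·100;  RA = AA·0.8192
AA = (1.043 − 1.009)/(1.043 − 1)·100 = 79.0698
RA = 79.0698·0.8192

64.7740 %


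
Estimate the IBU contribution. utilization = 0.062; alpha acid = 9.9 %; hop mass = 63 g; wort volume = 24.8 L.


IBU = (α/100)·mass·U·1000 / V
IBU = (9.9/100)·63·0.062·1000 / 24.8

15.5925 IBU


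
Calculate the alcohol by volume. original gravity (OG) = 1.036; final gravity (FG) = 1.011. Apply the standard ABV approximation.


ABV = (OG − FG) · 131.25
ABV = (1.036 − 1.011) · 131.25

3.2813 % ABV


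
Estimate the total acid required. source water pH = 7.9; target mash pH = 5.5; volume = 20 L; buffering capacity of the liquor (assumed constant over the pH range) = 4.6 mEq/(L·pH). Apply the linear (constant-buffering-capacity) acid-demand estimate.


acid = buffering capacity · (pH_source − pH_target) · V
acid = 4.6 · (7.9 − 5.5) · 20

220.8000 mEq


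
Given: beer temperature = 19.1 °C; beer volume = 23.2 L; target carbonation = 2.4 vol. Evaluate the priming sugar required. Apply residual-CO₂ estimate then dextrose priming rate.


residual = 14.695·(0.01821 + 0.09011·e^(−0.04·T));  sugar = (target − residual)·4.0·V
residual = 14.695·(0.01821 + 0.09011·e^(−0.04·19.1)) = 0.8844
sugar = (2.4 − 0.8844)·4.0·23.2

140.6484 g


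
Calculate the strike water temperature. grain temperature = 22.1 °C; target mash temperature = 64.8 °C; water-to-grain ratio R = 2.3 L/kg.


T_strike = (0.41/R)·(T_mash − T_grain) + T_mash
T_strike = (0.41/2.3)·(64.8 − 22.1) + 64.8

72.4117 °C


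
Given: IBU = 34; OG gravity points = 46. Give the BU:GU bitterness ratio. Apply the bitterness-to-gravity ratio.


BU:GU = IBU / OG_points
BU:GU = 34 / 46

0.7391


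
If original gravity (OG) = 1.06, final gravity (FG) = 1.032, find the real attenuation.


AA = (OG−FG)/(OG−1)·100;  RA = AA·0.8192
AA = (1.06 − 1.032)/(1.06 − 1)·100 = 46.6667
RA = 46.6667·0.8192

38.2293 %
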